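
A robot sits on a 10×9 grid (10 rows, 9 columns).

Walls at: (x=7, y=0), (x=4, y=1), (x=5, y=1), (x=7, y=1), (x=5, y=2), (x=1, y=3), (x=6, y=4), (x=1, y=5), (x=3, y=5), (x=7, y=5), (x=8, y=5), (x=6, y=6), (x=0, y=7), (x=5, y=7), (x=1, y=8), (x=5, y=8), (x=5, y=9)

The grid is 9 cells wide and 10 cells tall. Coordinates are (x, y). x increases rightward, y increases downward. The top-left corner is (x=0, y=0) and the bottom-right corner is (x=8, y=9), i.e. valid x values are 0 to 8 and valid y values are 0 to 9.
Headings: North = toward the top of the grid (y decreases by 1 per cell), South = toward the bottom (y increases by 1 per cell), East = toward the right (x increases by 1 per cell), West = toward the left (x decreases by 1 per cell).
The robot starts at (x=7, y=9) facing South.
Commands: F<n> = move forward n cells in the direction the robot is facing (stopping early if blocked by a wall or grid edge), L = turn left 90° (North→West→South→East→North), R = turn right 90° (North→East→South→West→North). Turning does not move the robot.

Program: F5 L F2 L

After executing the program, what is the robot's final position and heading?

Answer: Final position: (x=8, y=9), facing North

Derivation:
Start: (x=7, y=9), facing South
  F5: move forward 0/5 (blocked), now at (x=7, y=9)
  L: turn left, now facing East
  F2: move forward 1/2 (blocked), now at (x=8, y=9)
  L: turn left, now facing North
Final: (x=8, y=9), facing North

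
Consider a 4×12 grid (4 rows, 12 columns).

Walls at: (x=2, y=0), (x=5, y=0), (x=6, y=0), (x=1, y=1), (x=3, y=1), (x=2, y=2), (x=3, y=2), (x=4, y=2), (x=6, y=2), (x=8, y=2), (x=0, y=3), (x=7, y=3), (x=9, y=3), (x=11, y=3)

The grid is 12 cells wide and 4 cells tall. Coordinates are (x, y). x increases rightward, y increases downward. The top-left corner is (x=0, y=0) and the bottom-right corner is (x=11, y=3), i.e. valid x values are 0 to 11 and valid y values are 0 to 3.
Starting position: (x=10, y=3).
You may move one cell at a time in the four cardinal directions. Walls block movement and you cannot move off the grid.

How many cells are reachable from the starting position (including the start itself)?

Answer: Reachable cells: 32

Derivation:
BFS flood-fill from (x=10, y=3):
  Distance 0: (x=10, y=3)
  Distance 1: (x=10, y=2)
  Distance 2: (x=10, y=1), (x=9, y=2), (x=11, y=2)
  Distance 3: (x=10, y=0), (x=9, y=1), (x=11, y=1)
  Distance 4: (x=9, y=0), (x=11, y=0), (x=8, y=1)
  Distance 5: (x=8, y=0), (x=7, y=1)
  Distance 6: (x=7, y=0), (x=6, y=1), (x=7, y=2)
  Distance 7: (x=5, y=1)
  Distance 8: (x=4, y=1), (x=5, y=2)
  Distance 9: (x=4, y=0), (x=5, y=3)
  Distance 10: (x=3, y=0), (x=4, y=3), (x=6, y=3)
  Distance 11: (x=3, y=3)
  Distance 12: (x=2, y=3)
  Distance 13: (x=1, y=3)
  Distance 14: (x=1, y=2)
  Distance 15: (x=0, y=2)
  Distance 16: (x=0, y=1)
  Distance 17: (x=0, y=0)
  Distance 18: (x=1, y=0)
Total reachable: 32 (grid has 34 open cells total)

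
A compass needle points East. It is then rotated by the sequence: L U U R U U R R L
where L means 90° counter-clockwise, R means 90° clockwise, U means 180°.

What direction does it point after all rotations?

Answer: Final heading: South

Derivation:
Start: East
  L (left (90° counter-clockwise)) -> North
  U (U-turn (180°)) -> South
  U (U-turn (180°)) -> North
  R (right (90° clockwise)) -> East
  U (U-turn (180°)) -> West
  U (U-turn (180°)) -> East
  R (right (90° clockwise)) -> South
  R (right (90° clockwise)) -> West
  L (left (90° counter-clockwise)) -> South
Final: South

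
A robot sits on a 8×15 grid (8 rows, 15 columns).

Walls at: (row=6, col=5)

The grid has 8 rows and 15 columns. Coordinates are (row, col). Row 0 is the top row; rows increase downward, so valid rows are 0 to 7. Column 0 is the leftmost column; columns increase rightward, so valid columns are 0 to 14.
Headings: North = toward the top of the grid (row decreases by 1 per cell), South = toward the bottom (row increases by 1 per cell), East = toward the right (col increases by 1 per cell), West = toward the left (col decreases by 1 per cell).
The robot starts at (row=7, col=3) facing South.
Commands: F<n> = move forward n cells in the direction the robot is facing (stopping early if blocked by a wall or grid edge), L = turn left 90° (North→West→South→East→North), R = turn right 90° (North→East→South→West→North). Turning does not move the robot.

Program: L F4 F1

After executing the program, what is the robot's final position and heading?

Start: (row=7, col=3), facing South
  L: turn left, now facing East
  F4: move forward 4, now at (row=7, col=7)
  F1: move forward 1, now at (row=7, col=8)
Final: (row=7, col=8), facing East

Answer: Final position: (row=7, col=8), facing East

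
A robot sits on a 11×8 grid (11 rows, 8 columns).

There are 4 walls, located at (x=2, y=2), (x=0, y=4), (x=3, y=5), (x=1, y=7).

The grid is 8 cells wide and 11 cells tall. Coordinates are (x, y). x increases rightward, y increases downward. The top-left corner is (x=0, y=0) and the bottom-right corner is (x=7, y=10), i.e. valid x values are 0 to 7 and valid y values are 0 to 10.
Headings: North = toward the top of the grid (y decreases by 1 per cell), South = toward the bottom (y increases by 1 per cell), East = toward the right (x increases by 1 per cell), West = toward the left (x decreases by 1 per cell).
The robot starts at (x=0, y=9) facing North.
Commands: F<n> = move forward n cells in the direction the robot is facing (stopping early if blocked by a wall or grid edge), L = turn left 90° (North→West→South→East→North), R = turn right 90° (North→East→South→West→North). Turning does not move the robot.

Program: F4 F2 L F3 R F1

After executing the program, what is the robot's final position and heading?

Answer: Final position: (x=0, y=5), facing North

Derivation:
Start: (x=0, y=9), facing North
  F4: move forward 4, now at (x=0, y=5)
  F2: move forward 0/2 (blocked), now at (x=0, y=5)
  L: turn left, now facing West
  F3: move forward 0/3 (blocked), now at (x=0, y=5)
  R: turn right, now facing North
  F1: move forward 0/1 (blocked), now at (x=0, y=5)
Final: (x=0, y=5), facing North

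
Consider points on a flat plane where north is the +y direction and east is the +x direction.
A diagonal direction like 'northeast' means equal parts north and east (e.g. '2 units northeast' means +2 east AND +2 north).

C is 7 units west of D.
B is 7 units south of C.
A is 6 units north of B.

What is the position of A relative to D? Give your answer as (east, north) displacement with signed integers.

Place D at the origin (east=0, north=0).
  C is 7 units west of D: delta (east=-7, north=+0); C at (east=-7, north=0).
  B is 7 units south of C: delta (east=+0, north=-7); B at (east=-7, north=-7).
  A is 6 units north of B: delta (east=+0, north=+6); A at (east=-7, north=-1).
Therefore A relative to D: (east=-7, north=-1).

Answer: A is at (east=-7, north=-1) relative to D.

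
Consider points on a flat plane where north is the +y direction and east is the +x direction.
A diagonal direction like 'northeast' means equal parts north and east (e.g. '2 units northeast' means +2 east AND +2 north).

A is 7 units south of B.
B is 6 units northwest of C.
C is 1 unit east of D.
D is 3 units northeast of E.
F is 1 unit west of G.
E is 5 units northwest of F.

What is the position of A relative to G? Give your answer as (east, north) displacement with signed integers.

Answer: A is at (east=-8, north=7) relative to G.

Derivation:
Place G at the origin (east=0, north=0).
  F is 1 unit west of G: delta (east=-1, north=+0); F at (east=-1, north=0).
  E is 5 units northwest of F: delta (east=-5, north=+5); E at (east=-6, north=5).
  D is 3 units northeast of E: delta (east=+3, north=+3); D at (east=-3, north=8).
  C is 1 unit east of D: delta (east=+1, north=+0); C at (east=-2, north=8).
  B is 6 units northwest of C: delta (east=-6, north=+6); B at (east=-8, north=14).
  A is 7 units south of B: delta (east=+0, north=-7); A at (east=-8, north=7).
Therefore A relative to G: (east=-8, north=7).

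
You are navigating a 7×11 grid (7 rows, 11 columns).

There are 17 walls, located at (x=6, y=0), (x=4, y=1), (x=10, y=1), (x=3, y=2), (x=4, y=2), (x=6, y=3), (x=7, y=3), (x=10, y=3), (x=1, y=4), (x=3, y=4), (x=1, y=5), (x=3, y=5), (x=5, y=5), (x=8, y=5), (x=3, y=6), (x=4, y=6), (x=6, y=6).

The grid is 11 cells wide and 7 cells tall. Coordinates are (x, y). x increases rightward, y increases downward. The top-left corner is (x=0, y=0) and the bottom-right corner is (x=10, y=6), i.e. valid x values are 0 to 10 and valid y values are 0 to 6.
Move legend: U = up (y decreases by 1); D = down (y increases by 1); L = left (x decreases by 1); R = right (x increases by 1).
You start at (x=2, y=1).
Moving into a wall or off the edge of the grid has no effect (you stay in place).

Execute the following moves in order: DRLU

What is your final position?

Start: (x=2, y=1)
  D (down): (x=2, y=1) -> (x=2, y=2)
  R (right): blocked, stay at (x=2, y=2)
  L (left): (x=2, y=2) -> (x=1, y=2)
  U (up): (x=1, y=2) -> (x=1, y=1)
Final: (x=1, y=1)

Answer: Final position: (x=1, y=1)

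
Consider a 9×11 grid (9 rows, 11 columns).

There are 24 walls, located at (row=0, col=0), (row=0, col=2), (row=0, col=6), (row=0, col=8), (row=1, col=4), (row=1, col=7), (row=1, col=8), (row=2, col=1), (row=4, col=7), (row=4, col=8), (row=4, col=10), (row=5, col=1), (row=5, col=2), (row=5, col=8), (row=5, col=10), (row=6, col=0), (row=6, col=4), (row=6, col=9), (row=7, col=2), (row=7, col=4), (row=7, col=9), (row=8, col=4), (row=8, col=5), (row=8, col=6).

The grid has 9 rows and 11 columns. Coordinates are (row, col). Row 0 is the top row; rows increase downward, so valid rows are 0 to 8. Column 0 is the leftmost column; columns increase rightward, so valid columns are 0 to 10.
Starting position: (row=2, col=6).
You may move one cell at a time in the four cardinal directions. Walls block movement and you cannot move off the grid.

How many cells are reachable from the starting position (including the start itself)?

Answer: Reachable cells: 74

Derivation:
BFS flood-fill from (row=2, col=6):
  Distance 0: (row=2, col=6)
  Distance 1: (row=1, col=6), (row=2, col=5), (row=2, col=7), (row=3, col=6)
  Distance 2: (row=1, col=5), (row=2, col=4), (row=2, col=8), (row=3, col=5), (row=3, col=7), (row=4, col=6)
  Distance 3: (row=0, col=5), (row=2, col=3), (row=2, col=9), (row=3, col=4), (row=3, col=8), (row=4, col=5), (row=5, col=6)
  Distance 4: (row=0, col=4), (row=1, col=3), (row=1, col=9), (row=2, col=2), (row=2, col=10), (row=3, col=3), (row=3, col=9), (row=4, col=4), (row=5, col=5), (row=5, col=7), (row=6, col=6)
  Distance 5: (row=0, col=3), (row=0, col=9), (row=1, col=2), (row=1, col=10), (row=3, col=2), (row=3, col=10), (row=4, col=3), (row=4, col=9), (row=5, col=4), (row=6, col=5), (row=6, col=7), (row=7, col=6)
  Distance 6: (row=0, col=10), (row=1, col=1), (row=3, col=1), (row=4, col=2), (row=5, col=3), (row=5, col=9), (row=6, col=8), (row=7, col=5), (row=7, col=7)
  Distance 7: (row=0, col=1), (row=1, col=0), (row=3, col=0), (row=4, col=1), (row=6, col=3), (row=7, col=8), (row=8, col=7)
  Distance 8: (row=2, col=0), (row=4, col=0), (row=6, col=2), (row=7, col=3), (row=8, col=8)
  Distance 9: (row=5, col=0), (row=6, col=1), (row=8, col=3), (row=8, col=9)
  Distance 10: (row=7, col=1), (row=8, col=2), (row=8, col=10)
  Distance 11: (row=7, col=0), (row=7, col=10), (row=8, col=1)
  Distance 12: (row=6, col=10), (row=8, col=0)
Total reachable: 74 (grid has 75 open cells total)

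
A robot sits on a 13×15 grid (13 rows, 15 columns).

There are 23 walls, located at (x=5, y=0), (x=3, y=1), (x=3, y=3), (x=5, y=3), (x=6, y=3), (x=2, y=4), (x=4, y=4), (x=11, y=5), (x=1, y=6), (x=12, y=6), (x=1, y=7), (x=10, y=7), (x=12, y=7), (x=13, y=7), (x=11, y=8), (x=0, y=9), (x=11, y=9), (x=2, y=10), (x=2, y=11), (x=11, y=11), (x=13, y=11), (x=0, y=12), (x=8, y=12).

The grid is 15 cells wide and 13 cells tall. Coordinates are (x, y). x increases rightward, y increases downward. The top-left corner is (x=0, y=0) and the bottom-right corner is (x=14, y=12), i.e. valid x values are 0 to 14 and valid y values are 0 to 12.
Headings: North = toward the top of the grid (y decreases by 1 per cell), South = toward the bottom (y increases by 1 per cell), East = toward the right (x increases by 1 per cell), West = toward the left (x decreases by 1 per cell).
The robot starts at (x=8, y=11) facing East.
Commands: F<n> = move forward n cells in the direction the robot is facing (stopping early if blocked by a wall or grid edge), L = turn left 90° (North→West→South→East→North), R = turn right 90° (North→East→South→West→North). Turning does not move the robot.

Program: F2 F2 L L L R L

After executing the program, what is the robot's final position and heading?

Start: (x=8, y=11), facing East
  F2: move forward 2, now at (x=10, y=11)
  F2: move forward 0/2 (blocked), now at (x=10, y=11)
  L: turn left, now facing North
  L: turn left, now facing West
  L: turn left, now facing South
  R: turn right, now facing West
  L: turn left, now facing South
Final: (x=10, y=11), facing South

Answer: Final position: (x=10, y=11), facing South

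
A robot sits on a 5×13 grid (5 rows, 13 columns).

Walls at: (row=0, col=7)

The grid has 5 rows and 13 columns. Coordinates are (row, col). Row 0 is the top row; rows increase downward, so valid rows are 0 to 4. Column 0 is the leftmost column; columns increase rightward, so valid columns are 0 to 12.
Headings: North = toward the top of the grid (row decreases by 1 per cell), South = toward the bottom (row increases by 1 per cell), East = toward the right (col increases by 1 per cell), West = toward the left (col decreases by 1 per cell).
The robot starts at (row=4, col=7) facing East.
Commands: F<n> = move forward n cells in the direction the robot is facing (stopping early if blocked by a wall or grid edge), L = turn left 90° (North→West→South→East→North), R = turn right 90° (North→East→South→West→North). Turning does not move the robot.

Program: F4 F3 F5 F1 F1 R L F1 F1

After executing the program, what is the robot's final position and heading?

Answer: Final position: (row=4, col=12), facing East

Derivation:
Start: (row=4, col=7), facing East
  F4: move forward 4, now at (row=4, col=11)
  F3: move forward 1/3 (blocked), now at (row=4, col=12)
  F5: move forward 0/5 (blocked), now at (row=4, col=12)
  F1: move forward 0/1 (blocked), now at (row=4, col=12)
  F1: move forward 0/1 (blocked), now at (row=4, col=12)
  R: turn right, now facing South
  L: turn left, now facing East
  F1: move forward 0/1 (blocked), now at (row=4, col=12)
  F1: move forward 0/1 (blocked), now at (row=4, col=12)
Final: (row=4, col=12), facing East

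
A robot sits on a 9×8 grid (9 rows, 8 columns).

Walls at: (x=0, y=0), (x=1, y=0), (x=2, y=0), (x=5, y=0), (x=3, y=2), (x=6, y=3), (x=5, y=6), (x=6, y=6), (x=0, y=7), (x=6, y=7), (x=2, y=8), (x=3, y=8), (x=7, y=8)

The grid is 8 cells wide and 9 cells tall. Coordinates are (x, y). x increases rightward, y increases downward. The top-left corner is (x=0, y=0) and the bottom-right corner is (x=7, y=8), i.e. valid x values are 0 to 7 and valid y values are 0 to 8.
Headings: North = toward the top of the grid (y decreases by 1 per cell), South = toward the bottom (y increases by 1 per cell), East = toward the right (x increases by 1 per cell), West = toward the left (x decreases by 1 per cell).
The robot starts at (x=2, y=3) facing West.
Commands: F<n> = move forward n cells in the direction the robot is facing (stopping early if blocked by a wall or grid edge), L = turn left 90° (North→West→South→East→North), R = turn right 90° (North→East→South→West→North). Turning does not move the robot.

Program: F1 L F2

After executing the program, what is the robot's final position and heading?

Start: (x=2, y=3), facing West
  F1: move forward 1, now at (x=1, y=3)
  L: turn left, now facing South
  F2: move forward 2, now at (x=1, y=5)
Final: (x=1, y=5), facing South

Answer: Final position: (x=1, y=5), facing South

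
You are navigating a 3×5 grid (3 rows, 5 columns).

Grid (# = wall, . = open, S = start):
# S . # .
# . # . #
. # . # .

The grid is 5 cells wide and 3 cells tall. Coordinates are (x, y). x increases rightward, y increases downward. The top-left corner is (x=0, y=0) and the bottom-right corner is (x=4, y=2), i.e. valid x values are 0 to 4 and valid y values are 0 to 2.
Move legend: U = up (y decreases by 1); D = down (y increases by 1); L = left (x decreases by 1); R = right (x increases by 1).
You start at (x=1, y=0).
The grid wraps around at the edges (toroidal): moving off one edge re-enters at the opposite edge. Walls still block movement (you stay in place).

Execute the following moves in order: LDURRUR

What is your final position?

Start: (x=1, y=0)
  L (left): blocked, stay at (x=1, y=0)
  D (down): (x=1, y=0) -> (x=1, y=1)
  U (up): (x=1, y=1) -> (x=1, y=0)
  R (right): (x=1, y=0) -> (x=2, y=0)
  R (right): blocked, stay at (x=2, y=0)
  U (up): (x=2, y=0) -> (x=2, y=2)
  R (right): blocked, stay at (x=2, y=2)
Final: (x=2, y=2)

Answer: Final position: (x=2, y=2)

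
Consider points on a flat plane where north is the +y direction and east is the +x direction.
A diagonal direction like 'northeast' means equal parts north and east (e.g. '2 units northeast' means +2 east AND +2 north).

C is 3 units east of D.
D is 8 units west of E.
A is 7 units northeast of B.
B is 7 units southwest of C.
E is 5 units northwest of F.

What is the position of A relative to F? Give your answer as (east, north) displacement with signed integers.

Place F at the origin (east=0, north=0).
  E is 5 units northwest of F: delta (east=-5, north=+5); E at (east=-5, north=5).
  D is 8 units west of E: delta (east=-8, north=+0); D at (east=-13, north=5).
  C is 3 units east of D: delta (east=+3, north=+0); C at (east=-10, north=5).
  B is 7 units southwest of C: delta (east=-7, north=-7); B at (east=-17, north=-2).
  A is 7 units northeast of B: delta (east=+7, north=+7); A at (east=-10, north=5).
Therefore A relative to F: (east=-10, north=5).

Answer: A is at (east=-10, north=5) relative to F.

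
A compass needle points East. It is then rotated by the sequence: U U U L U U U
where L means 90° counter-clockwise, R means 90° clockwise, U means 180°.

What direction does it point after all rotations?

Start: East
  U (U-turn (180°)) -> West
  U (U-turn (180°)) -> East
  U (U-turn (180°)) -> West
  L (left (90° counter-clockwise)) -> South
  U (U-turn (180°)) -> North
  U (U-turn (180°)) -> South
  U (U-turn (180°)) -> North
Final: North

Answer: Final heading: North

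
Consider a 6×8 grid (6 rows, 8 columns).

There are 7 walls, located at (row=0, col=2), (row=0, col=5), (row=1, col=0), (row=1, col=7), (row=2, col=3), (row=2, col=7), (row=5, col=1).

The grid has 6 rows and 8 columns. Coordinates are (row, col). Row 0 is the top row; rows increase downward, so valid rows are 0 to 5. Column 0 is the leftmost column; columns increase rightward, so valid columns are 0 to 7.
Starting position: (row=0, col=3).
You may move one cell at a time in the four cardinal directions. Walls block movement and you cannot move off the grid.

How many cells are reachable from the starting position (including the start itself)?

BFS flood-fill from (row=0, col=3):
  Distance 0: (row=0, col=3)
  Distance 1: (row=0, col=4), (row=1, col=3)
  Distance 2: (row=1, col=2), (row=1, col=4)
  Distance 3: (row=1, col=1), (row=1, col=5), (row=2, col=2), (row=2, col=4)
  Distance 4: (row=0, col=1), (row=1, col=6), (row=2, col=1), (row=2, col=5), (row=3, col=2), (row=3, col=4)
  Distance 5: (row=0, col=0), (row=0, col=6), (row=2, col=0), (row=2, col=6), (row=3, col=1), (row=3, col=3), (row=3, col=5), (row=4, col=2), (row=4, col=4)
  Distance 6: (row=0, col=7), (row=3, col=0), (row=3, col=6), (row=4, col=1), (row=4, col=3), (row=4, col=5), (row=5, col=2), (row=5, col=4)
  Distance 7: (row=3, col=7), (row=4, col=0), (row=4, col=6), (row=5, col=3), (row=5, col=5)
  Distance 8: (row=4, col=7), (row=5, col=0), (row=5, col=6)
  Distance 9: (row=5, col=7)
Total reachable: 41 (grid has 41 open cells total)

Answer: Reachable cells: 41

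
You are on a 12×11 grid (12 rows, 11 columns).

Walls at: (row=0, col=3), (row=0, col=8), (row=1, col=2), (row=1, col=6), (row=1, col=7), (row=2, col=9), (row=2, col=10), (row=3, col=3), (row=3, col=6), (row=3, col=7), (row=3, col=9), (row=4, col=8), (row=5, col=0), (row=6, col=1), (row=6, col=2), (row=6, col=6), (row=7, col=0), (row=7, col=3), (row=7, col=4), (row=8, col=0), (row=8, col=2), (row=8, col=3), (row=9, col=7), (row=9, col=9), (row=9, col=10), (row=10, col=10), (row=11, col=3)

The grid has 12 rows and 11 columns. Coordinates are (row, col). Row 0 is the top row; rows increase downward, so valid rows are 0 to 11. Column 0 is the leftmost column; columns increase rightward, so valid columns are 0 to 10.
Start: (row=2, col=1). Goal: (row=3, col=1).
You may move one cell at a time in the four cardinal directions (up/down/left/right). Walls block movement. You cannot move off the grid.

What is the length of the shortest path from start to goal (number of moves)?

BFS from (row=2, col=1) until reaching (row=3, col=1):
  Distance 0: (row=2, col=1)
  Distance 1: (row=1, col=1), (row=2, col=0), (row=2, col=2), (row=3, col=1)  <- goal reached here
One shortest path (1 moves): (row=2, col=1) -> (row=3, col=1)

Answer: Shortest path length: 1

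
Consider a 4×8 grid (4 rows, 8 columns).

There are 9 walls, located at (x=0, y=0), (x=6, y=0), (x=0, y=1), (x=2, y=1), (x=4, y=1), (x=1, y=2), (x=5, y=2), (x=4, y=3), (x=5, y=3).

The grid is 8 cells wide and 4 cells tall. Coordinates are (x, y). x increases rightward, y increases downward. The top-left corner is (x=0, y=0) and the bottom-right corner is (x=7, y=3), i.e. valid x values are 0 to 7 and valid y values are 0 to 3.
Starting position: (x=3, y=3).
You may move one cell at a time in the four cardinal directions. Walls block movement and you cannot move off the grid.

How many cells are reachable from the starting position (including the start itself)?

Answer: Reachable cells: 23

Derivation:
BFS flood-fill from (x=3, y=3):
  Distance 0: (x=3, y=3)
  Distance 1: (x=3, y=2), (x=2, y=3)
  Distance 2: (x=3, y=1), (x=2, y=2), (x=4, y=2), (x=1, y=3)
  Distance 3: (x=3, y=0), (x=0, y=3)
  Distance 4: (x=2, y=0), (x=4, y=0), (x=0, y=2)
  Distance 5: (x=1, y=0), (x=5, y=0)
  Distance 6: (x=1, y=1), (x=5, y=1)
  Distance 7: (x=6, y=1)
  Distance 8: (x=7, y=1), (x=6, y=2)
  Distance 9: (x=7, y=0), (x=7, y=2), (x=6, y=3)
  Distance 10: (x=7, y=3)
Total reachable: 23 (grid has 23 open cells total)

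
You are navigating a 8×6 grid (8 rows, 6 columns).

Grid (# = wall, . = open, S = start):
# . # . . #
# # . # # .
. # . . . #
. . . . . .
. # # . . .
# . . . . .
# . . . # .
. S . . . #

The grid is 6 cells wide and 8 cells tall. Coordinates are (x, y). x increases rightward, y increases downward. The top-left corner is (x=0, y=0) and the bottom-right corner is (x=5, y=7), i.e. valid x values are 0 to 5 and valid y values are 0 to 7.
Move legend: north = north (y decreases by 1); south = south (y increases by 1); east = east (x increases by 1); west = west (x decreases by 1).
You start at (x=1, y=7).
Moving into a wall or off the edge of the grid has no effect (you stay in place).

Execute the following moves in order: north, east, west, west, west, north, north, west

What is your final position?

Start: (x=1, y=7)
  north (north): (x=1, y=7) -> (x=1, y=6)
  east (east): (x=1, y=6) -> (x=2, y=6)
  west (west): (x=2, y=6) -> (x=1, y=6)
  west (west): blocked, stay at (x=1, y=6)
  west (west): blocked, stay at (x=1, y=6)
  north (north): (x=1, y=6) -> (x=1, y=5)
  north (north): blocked, stay at (x=1, y=5)
  west (west): blocked, stay at (x=1, y=5)
Final: (x=1, y=5)

Answer: Final position: (x=1, y=5)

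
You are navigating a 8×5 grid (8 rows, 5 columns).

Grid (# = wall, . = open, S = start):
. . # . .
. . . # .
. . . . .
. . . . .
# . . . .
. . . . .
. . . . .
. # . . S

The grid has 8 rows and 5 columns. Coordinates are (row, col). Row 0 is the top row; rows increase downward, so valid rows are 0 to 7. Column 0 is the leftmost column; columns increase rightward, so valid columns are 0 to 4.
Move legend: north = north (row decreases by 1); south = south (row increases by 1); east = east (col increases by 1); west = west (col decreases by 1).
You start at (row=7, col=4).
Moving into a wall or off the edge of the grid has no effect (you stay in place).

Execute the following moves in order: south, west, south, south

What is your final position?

Answer: Final position: (row=7, col=3)

Derivation:
Start: (row=7, col=4)
  south (south): blocked, stay at (row=7, col=4)
  west (west): (row=7, col=4) -> (row=7, col=3)
  south (south): blocked, stay at (row=7, col=3)
  south (south): blocked, stay at (row=7, col=3)
Final: (row=7, col=3)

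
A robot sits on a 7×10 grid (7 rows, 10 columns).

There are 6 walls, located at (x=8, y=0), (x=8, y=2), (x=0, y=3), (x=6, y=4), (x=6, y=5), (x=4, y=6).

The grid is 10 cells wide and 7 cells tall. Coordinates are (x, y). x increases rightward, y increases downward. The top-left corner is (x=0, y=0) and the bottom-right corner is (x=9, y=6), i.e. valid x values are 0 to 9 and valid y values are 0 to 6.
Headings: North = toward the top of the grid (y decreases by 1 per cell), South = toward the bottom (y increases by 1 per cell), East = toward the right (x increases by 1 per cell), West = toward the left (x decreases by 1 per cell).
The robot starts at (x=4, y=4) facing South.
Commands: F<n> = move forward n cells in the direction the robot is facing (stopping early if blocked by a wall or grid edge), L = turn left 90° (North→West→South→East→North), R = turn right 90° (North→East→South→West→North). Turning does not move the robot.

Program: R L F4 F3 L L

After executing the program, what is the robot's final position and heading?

Answer: Final position: (x=4, y=5), facing North

Derivation:
Start: (x=4, y=4), facing South
  R: turn right, now facing West
  L: turn left, now facing South
  F4: move forward 1/4 (blocked), now at (x=4, y=5)
  F3: move forward 0/3 (blocked), now at (x=4, y=5)
  L: turn left, now facing East
  L: turn left, now facing North
Final: (x=4, y=5), facing North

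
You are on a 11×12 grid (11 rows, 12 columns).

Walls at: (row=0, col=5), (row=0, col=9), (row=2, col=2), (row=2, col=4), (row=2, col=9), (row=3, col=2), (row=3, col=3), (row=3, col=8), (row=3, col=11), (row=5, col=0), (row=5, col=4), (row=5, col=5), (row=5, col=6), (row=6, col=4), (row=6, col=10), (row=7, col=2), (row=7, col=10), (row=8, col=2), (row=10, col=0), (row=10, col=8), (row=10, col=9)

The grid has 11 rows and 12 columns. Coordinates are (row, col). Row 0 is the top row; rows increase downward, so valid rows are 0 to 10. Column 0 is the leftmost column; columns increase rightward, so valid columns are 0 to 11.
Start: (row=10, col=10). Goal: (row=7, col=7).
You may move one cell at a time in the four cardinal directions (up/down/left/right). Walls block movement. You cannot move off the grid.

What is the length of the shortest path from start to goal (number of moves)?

Answer: Shortest path length: 6

Derivation:
BFS from (row=10, col=10) until reaching (row=7, col=7):
  Distance 0: (row=10, col=10)
  Distance 1: (row=9, col=10), (row=10, col=11)
  Distance 2: (row=8, col=10), (row=9, col=9), (row=9, col=11)
  Distance 3: (row=8, col=9), (row=8, col=11), (row=9, col=8)
  Distance 4: (row=7, col=9), (row=7, col=11), (row=8, col=8), (row=9, col=7)
  Distance 5: (row=6, col=9), (row=6, col=11), (row=7, col=8), (row=8, col=7), (row=9, col=6), (row=10, col=7)
  Distance 6: (row=5, col=9), (row=5, col=11), (row=6, col=8), (row=7, col=7), (row=8, col=6), (row=9, col=5), (row=10, col=6)  <- goal reached here
One shortest path (6 moves): (row=10, col=10) -> (row=9, col=10) -> (row=9, col=9) -> (row=9, col=8) -> (row=9, col=7) -> (row=8, col=7) -> (row=7, col=7)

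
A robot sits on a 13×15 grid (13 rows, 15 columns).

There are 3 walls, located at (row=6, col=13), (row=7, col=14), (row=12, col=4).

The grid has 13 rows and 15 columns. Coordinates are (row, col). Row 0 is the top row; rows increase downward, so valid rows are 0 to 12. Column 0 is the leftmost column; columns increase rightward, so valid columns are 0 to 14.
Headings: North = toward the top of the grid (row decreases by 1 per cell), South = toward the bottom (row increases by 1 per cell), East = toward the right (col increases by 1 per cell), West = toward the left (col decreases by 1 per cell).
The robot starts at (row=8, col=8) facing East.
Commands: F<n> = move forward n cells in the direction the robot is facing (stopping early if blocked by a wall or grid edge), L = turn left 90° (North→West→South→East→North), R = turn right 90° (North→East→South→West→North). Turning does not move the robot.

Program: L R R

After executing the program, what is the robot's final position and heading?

Answer: Final position: (row=8, col=8), facing South

Derivation:
Start: (row=8, col=8), facing East
  L: turn left, now facing North
  R: turn right, now facing East
  R: turn right, now facing South
Final: (row=8, col=8), facing South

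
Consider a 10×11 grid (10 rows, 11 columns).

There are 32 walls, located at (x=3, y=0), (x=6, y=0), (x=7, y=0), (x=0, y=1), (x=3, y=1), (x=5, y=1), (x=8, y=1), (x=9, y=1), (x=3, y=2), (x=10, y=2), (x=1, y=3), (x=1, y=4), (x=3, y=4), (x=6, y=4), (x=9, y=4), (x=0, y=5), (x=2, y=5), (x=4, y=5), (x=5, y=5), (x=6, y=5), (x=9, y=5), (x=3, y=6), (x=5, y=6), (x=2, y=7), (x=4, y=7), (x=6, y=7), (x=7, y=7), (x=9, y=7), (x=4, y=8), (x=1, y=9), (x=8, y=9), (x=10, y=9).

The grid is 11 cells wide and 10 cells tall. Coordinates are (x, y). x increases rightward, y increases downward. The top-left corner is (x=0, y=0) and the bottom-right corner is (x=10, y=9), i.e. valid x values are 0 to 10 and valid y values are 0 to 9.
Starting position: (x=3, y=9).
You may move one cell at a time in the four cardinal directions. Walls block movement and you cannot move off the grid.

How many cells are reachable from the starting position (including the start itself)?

Answer: Reachable cells: 72

Derivation:
BFS flood-fill from (x=3, y=9):
  Distance 0: (x=3, y=9)
  Distance 1: (x=3, y=8), (x=2, y=9), (x=4, y=9)
  Distance 2: (x=3, y=7), (x=2, y=8), (x=5, y=9)
  Distance 3: (x=1, y=8), (x=5, y=8), (x=6, y=9)
  Distance 4: (x=1, y=7), (x=5, y=7), (x=0, y=8), (x=6, y=8), (x=7, y=9)
  Distance 5: (x=1, y=6), (x=0, y=7), (x=7, y=8), (x=0, y=9)
  Distance 6: (x=1, y=5), (x=0, y=6), (x=2, y=6), (x=8, y=8)
  Distance 7: (x=8, y=7), (x=9, y=8)
  Distance 8: (x=8, y=6), (x=10, y=8), (x=9, y=9)
  Distance 9: (x=8, y=5), (x=7, y=6), (x=9, y=6), (x=10, y=7)
  Distance 10: (x=8, y=4), (x=7, y=5), (x=6, y=6), (x=10, y=6)
  Distance 11: (x=8, y=3), (x=7, y=4), (x=10, y=5)
  Distance 12: (x=8, y=2), (x=7, y=3), (x=9, y=3), (x=10, y=4)
  Distance 13: (x=7, y=2), (x=9, y=2), (x=6, y=3), (x=10, y=3)
  Distance 14: (x=7, y=1), (x=6, y=2), (x=5, y=3)
  Distance 15: (x=6, y=1), (x=5, y=2), (x=4, y=3), (x=5, y=4)
  Distance 16: (x=4, y=2), (x=3, y=3), (x=4, y=4)
  Distance 17: (x=4, y=1), (x=2, y=3)
  Distance 18: (x=4, y=0), (x=2, y=2), (x=2, y=4)
  Distance 19: (x=5, y=0), (x=2, y=1), (x=1, y=2)
  Distance 20: (x=2, y=0), (x=1, y=1), (x=0, y=2)
  Distance 21: (x=1, y=0), (x=0, y=3)
  Distance 22: (x=0, y=0), (x=0, y=4)
Total reachable: 72 (grid has 78 open cells total)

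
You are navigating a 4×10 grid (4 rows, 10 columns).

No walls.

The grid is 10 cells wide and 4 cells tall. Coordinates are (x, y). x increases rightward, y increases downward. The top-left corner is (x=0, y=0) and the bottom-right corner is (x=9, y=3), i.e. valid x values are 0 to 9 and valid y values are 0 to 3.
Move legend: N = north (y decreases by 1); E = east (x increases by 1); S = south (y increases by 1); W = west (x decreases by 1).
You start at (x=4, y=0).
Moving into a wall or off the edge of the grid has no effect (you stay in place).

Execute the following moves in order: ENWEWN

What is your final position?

Start: (x=4, y=0)
  E (east): (x=4, y=0) -> (x=5, y=0)
  N (north): blocked, stay at (x=5, y=0)
  W (west): (x=5, y=0) -> (x=4, y=0)
  E (east): (x=4, y=0) -> (x=5, y=0)
  W (west): (x=5, y=0) -> (x=4, y=0)
  N (north): blocked, stay at (x=4, y=0)
Final: (x=4, y=0)

Answer: Final position: (x=4, y=0)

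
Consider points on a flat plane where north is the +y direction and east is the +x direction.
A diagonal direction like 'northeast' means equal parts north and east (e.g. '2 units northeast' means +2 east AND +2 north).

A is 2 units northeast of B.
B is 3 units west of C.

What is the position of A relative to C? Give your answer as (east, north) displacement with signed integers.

Answer: A is at (east=-1, north=2) relative to C.

Derivation:
Place C at the origin (east=0, north=0).
  B is 3 units west of C: delta (east=-3, north=+0); B at (east=-3, north=0).
  A is 2 units northeast of B: delta (east=+2, north=+2); A at (east=-1, north=2).
Therefore A relative to C: (east=-1, north=2).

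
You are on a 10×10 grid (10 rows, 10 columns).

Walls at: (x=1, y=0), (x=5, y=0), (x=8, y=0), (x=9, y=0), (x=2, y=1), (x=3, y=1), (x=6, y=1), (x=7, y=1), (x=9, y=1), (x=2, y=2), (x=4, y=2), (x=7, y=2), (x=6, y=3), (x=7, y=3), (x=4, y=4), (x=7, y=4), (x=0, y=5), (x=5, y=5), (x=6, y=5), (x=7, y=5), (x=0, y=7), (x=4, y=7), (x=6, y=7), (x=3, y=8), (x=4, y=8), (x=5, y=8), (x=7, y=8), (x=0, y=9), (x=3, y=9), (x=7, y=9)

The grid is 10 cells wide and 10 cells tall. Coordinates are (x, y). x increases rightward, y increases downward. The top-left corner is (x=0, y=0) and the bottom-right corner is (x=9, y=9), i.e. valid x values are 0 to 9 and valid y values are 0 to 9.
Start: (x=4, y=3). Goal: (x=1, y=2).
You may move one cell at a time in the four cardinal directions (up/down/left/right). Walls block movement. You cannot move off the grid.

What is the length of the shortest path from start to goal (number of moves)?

Answer: Shortest path length: 4

Derivation:
BFS from (x=4, y=3) until reaching (x=1, y=2):
  Distance 0: (x=4, y=3)
  Distance 1: (x=3, y=3), (x=5, y=3)
  Distance 2: (x=3, y=2), (x=5, y=2), (x=2, y=3), (x=3, y=4), (x=5, y=4)
  Distance 3: (x=5, y=1), (x=6, y=2), (x=1, y=3), (x=2, y=4), (x=6, y=4), (x=3, y=5)
  Distance 4: (x=4, y=1), (x=1, y=2), (x=0, y=3), (x=1, y=4), (x=2, y=5), (x=4, y=5), (x=3, y=6)  <- goal reached here
One shortest path (4 moves): (x=4, y=3) -> (x=3, y=3) -> (x=2, y=3) -> (x=1, y=3) -> (x=1, y=2)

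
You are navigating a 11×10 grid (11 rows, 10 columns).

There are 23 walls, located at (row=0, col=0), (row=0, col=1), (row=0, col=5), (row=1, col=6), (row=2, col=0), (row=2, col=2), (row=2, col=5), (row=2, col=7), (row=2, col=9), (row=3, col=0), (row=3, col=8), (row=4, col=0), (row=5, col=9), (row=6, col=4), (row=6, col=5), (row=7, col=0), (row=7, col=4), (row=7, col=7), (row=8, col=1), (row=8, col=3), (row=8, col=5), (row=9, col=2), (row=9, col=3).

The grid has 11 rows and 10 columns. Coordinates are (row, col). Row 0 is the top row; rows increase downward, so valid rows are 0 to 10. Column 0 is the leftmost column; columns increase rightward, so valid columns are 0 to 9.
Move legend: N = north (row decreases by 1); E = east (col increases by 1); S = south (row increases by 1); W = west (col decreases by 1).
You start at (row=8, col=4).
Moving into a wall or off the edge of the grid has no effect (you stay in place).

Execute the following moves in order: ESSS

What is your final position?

Start: (row=8, col=4)
  E (east): blocked, stay at (row=8, col=4)
  S (south): (row=8, col=4) -> (row=9, col=4)
  S (south): (row=9, col=4) -> (row=10, col=4)
  S (south): blocked, stay at (row=10, col=4)
Final: (row=10, col=4)

Answer: Final position: (row=10, col=4)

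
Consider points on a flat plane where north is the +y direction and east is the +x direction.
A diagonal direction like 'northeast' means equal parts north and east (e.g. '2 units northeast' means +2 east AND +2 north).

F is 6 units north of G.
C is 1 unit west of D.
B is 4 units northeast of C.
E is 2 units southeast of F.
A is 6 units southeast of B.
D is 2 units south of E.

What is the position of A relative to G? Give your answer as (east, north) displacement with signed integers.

Answer: A is at (east=11, north=0) relative to G.

Derivation:
Place G at the origin (east=0, north=0).
  F is 6 units north of G: delta (east=+0, north=+6); F at (east=0, north=6).
  E is 2 units southeast of F: delta (east=+2, north=-2); E at (east=2, north=4).
  D is 2 units south of E: delta (east=+0, north=-2); D at (east=2, north=2).
  C is 1 unit west of D: delta (east=-1, north=+0); C at (east=1, north=2).
  B is 4 units northeast of C: delta (east=+4, north=+4); B at (east=5, north=6).
  A is 6 units southeast of B: delta (east=+6, north=-6); A at (east=11, north=0).
Therefore A relative to G: (east=11, north=0).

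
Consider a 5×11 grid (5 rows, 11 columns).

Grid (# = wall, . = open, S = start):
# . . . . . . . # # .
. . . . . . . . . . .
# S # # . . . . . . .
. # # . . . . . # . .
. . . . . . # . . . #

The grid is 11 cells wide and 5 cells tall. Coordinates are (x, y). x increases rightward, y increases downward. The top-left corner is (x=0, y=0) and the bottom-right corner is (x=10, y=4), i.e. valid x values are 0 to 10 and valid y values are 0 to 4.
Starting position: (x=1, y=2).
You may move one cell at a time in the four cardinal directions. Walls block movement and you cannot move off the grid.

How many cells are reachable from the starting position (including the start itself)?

Answer: Reachable cells: 44

Derivation:
BFS flood-fill from (x=1, y=2):
  Distance 0: (x=1, y=2)
  Distance 1: (x=1, y=1)
  Distance 2: (x=1, y=0), (x=0, y=1), (x=2, y=1)
  Distance 3: (x=2, y=0), (x=3, y=1)
  Distance 4: (x=3, y=0), (x=4, y=1)
  Distance 5: (x=4, y=0), (x=5, y=1), (x=4, y=2)
  Distance 6: (x=5, y=0), (x=6, y=1), (x=5, y=2), (x=4, y=3)
  Distance 7: (x=6, y=0), (x=7, y=1), (x=6, y=2), (x=3, y=3), (x=5, y=3), (x=4, y=4)
  Distance 8: (x=7, y=0), (x=8, y=1), (x=7, y=2), (x=6, y=3), (x=3, y=4), (x=5, y=4)
  Distance 9: (x=9, y=1), (x=8, y=2), (x=7, y=3), (x=2, y=4)
  Distance 10: (x=10, y=1), (x=9, y=2), (x=1, y=4), (x=7, y=4)
  Distance 11: (x=10, y=0), (x=10, y=2), (x=9, y=3), (x=0, y=4), (x=8, y=4)
  Distance 12: (x=0, y=3), (x=10, y=3), (x=9, y=4)
Total reachable: 44 (grid has 44 open cells total)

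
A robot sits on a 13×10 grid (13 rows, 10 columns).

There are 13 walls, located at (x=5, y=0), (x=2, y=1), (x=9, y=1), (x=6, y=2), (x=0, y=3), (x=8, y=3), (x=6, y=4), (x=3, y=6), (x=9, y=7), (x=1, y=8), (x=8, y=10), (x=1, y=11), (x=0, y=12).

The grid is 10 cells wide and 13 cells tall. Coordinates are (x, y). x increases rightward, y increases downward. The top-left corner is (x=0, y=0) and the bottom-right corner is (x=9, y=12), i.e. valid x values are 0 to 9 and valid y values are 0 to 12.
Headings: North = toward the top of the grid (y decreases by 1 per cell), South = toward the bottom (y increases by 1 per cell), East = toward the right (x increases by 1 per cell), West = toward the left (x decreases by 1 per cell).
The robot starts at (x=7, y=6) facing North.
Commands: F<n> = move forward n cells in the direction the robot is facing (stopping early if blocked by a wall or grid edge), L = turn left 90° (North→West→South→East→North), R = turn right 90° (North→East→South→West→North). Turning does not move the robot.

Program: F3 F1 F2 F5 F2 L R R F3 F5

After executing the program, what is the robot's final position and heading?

Answer: Final position: (x=9, y=0), facing East

Derivation:
Start: (x=7, y=6), facing North
  F3: move forward 3, now at (x=7, y=3)
  F1: move forward 1, now at (x=7, y=2)
  F2: move forward 2, now at (x=7, y=0)
  F5: move forward 0/5 (blocked), now at (x=7, y=0)
  F2: move forward 0/2 (blocked), now at (x=7, y=0)
  L: turn left, now facing West
  R: turn right, now facing North
  R: turn right, now facing East
  F3: move forward 2/3 (blocked), now at (x=9, y=0)
  F5: move forward 0/5 (blocked), now at (x=9, y=0)
Final: (x=9, y=0), facing East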